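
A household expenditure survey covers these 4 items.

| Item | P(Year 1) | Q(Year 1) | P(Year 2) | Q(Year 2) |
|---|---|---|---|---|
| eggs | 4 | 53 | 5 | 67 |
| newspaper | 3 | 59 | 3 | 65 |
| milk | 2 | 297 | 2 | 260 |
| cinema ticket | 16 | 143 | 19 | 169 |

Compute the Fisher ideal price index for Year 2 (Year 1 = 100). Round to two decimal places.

Laspeyres component (base-period weights):
ΣP(Year 2)Q(Year 1) = 5×53 + 3×59 + 2×297 + 19×143 = 265 + 177 + 594 + 2717 = 3753
ΣP(Year 1)Q(Year 1) = 4×53 + 3×59 + 2×297 + 16×143 = 212 + 177 + 594 + 2288 = 3271
L = 3753 / 3271 × 100 = 114.7356
Paasche component (current-period weights):
ΣP(Year 2)Q(Year 2) = 5×67 + 3×65 + 2×260 + 19×169 = 335 + 195 + 520 + 3211 = 4261
ΣP(Year 1)Q(Year 2) = 4×67 + 3×65 + 2×260 + 16×169 = 268 + 195 + 520 + 2704 = 3687
P = 4261 / 3687 × 100 = 115.5682
Fisher = √(L × P) = √(114.7356 × 115.5682) = 115.1511

115.15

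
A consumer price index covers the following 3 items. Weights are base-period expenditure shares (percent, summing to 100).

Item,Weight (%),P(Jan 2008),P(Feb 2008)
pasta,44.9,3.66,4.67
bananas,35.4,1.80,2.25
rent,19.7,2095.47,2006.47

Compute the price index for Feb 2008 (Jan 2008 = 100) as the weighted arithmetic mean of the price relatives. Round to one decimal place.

120.4

pasta: 44.9 × (4.67/3.66) = 44.9 × 1.275956 = 57.2904
bananas: 35.4 × (2.25/1.80) = 35.4 × 1.250000 = 44.2500
rent: 19.7 × (2006.47/2095.47) = 19.7 × 0.957527 = 18.8633
Index = Σ wᵢ·(p₁ᵢ/p₀ᵢ) = 57.2904 + 44.2500 + 18.8633 = 120.4037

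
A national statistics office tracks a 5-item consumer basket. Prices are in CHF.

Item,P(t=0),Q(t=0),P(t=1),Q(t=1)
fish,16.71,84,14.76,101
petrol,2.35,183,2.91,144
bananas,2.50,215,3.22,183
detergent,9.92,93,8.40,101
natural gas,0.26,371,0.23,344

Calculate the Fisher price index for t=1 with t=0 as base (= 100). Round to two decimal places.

97.05

Laspeyres component (base-period weights):
ΣP(t=1)Q(t=0) = 14.76×84 + 2.91×183 + 3.22×215 + 8.40×93 + 0.23×371 = 1239.84 + 532.53 + 692.3 + 781.2 + 85.33 = 3331.2
ΣP(t=0)Q(t=0) = 16.71×84 + 2.35×183 + 2.50×215 + 9.92×93 + 0.26×371 = 1403.64 + 430.05 + 537.5 + 922.56 + 96.46 = 3390.21
L = 3331.2 / 3390.21 × 100 = 98.2594
Paasche component (current-period weights):
ΣP(t=1)Q(t=1) = 14.76×101 + 2.91×144 + 3.22×183 + 8.40×101 + 0.23×344 = 1490.76 + 419.04 + 589.26 + 848.4 + 79.12 = 3426.58
ΣP(t=0)Q(t=1) = 16.71×101 + 2.35×144 + 2.50×183 + 9.92×101 + 0.26×344 = 1687.71 + 338.4 + 457.5 + 1001.92 + 89.44 = 3574.97
P = 3426.58 / 3574.97 × 100 = 95.8492
Fisher = √(L × P) = √(98.2594 × 95.8492) = 97.0468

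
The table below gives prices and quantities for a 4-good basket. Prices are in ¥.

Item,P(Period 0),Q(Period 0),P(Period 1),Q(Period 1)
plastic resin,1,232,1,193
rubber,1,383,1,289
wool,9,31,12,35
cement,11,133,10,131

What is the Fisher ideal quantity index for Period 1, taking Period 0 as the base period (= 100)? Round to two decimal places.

Laspeyres component (base-period weights):
ΣP(Period 0)Q(Period 1) = 1×193 + 1×289 + 9×35 + 11×131 = 193 + 289 + 315 + 1441 = 2238
ΣP(Period 0)Q(Period 0) = 1×232 + 1×383 + 9×31 + 11×133 = 232 + 383 + 279 + 1463 = 2357
L = 2238 / 2357 × 100 = 94.9512
Paasche component (current-period weights):
ΣP(Period 1)Q(Period 1) = 1×193 + 1×289 + 12×35 + 10×131 = 193 + 289 + 420 + 1310 = 2212
ΣP(Period 1)Q(Period 0) = 1×232 + 1×383 + 12×31 + 10×133 = 232 + 383 + 372 + 1330 = 2317
P = 2212 / 2317 × 100 = 95.4683
Fisher = √(L × P) = √(94.9512 × 95.4683) = 95.2094

95.21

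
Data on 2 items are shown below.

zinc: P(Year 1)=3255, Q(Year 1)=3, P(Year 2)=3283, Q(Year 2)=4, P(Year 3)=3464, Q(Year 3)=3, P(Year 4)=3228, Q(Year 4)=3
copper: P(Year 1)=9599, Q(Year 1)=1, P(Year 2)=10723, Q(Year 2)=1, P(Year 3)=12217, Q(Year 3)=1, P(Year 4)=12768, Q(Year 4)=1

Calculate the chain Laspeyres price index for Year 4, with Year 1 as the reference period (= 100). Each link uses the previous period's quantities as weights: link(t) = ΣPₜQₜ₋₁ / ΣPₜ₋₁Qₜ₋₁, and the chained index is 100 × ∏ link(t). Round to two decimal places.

115.31

Link Year 1→Year 2:
ΣP(Year 2)Q(Year 1) = 3283×3 + 10723×1 = 9849 + 10723 = 20572
ΣP(Year 1)Q(Year 1) = 3255×3 + 9599×1 = 9765 + 9599 = 19364
link = 20572/19364 = 1.062384
Link Year 2→Year 3:
ΣP(Year 3)Q(Year 2) = 3464×4 + 12217×1 = 13856 + 12217 = 26073
ΣP(Year 2)Q(Year 2) = 3283×4 + 10723×1 = 13132 + 10723 = 23855
link = 26073/23855 = 1.092978
Link Year 3→Year 4:
ΣP(Year 4)Q(Year 3) = 3228×3 + 12768×1 = 9684 + 12768 = 22452
ΣP(Year 3)Q(Year 3) = 3464×3 + 12217×1 = 10392 + 12217 = 22609
link = 22452/22609 = 0.993056
Chained index = 100 × 1.062384 × 1.092978 × 0.993056 = 115.3099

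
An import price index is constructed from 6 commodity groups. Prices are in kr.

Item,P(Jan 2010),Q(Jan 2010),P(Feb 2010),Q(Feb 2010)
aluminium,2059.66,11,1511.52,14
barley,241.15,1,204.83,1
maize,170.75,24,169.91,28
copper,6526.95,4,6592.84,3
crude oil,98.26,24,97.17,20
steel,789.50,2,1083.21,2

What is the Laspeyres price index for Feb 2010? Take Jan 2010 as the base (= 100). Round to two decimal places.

90.78

Laspeyres price index uses base-period quantities as weights.
ΣP(Feb 2010)·Q(Jan 2010) = 1511.52×11 + 204.83×1 + 169.91×24 + 6592.84×4 + 97.17×24 + 1083.21×2 = 16626.72 + 204.83 + 4077.84 + 26371.36 + 2332.08 + 2166.42 = 51779.25
ΣP(Jan 2010)·Q(Jan 2010) = 2059.66×11 + 241.15×1 + 170.75×24 + 6526.95×4 + 98.26×24 + 789.50×2 = 22656.26 + 241.15 + 4098 + 26107.8 + 2358.24 + 1579 = 57040.45
Index = 51779.25 / 57040.45 × 100 = 90.7764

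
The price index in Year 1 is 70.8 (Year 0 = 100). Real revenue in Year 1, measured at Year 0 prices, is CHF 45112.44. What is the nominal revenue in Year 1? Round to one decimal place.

31939.6

Nominal = Real × (Index/100) = 45112.44 × (70.8/100)
        = 45112.44 × 0.708 = 31939.6075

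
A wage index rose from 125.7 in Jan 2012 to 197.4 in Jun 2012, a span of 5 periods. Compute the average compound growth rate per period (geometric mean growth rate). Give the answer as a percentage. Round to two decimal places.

Growth factor = (197.4/125.7)^(1/5) = (1.570406)^(1/5) = 1.094466
Growth rate = 1.094466 − 1 = 0.094466 = 9.4466%

9.45%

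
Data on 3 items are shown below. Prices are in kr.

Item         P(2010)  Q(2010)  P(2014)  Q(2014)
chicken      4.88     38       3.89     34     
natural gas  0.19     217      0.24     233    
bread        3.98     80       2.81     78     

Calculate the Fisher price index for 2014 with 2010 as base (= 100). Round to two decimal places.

Laspeyres component (base-period weights):
ΣP(2014)Q(2010) = 3.89×38 + 0.24×217 + 2.81×80 = 147.82 + 52.08 + 224.8 = 424.7
ΣP(2010)Q(2010) = 4.88×38 + 0.19×217 + 3.98×80 = 185.44 + 41.23 + 318.4 = 545.07
L = 424.7 / 545.07 × 100 = 77.9166
Paasche component (current-period weights):
ΣP(2014)Q(2014) = 3.89×34 + 0.24×233 + 2.81×78 = 132.26 + 55.92 + 219.18 = 407.36
ΣP(2010)Q(2014) = 4.88×34 + 0.19×233 + 3.98×78 = 165.92 + 44.27 + 310.44 = 520.63
P = 407.36 / 520.63 × 100 = 78.2437
Fisher = √(L × P) = √(77.9166 × 78.2437) = 78.0800

78.08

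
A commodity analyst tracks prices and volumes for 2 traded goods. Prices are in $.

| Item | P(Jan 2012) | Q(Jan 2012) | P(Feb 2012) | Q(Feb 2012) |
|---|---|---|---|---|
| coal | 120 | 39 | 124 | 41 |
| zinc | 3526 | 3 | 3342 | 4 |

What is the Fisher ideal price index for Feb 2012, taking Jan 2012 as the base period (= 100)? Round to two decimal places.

Laspeyres component (base-period weights):
ΣP(Feb 2012)Q(Jan 2012) = 124×39 + 3342×3 = 4836 + 10026 = 14862
ΣP(Jan 2012)Q(Jan 2012) = 120×39 + 3526×3 = 4680 + 10578 = 15258
L = 14862 / 15258 × 100 = 97.4046
Paasche component (current-period weights):
ΣP(Feb 2012)Q(Feb 2012) = 124×41 + 3342×4 = 5084 + 13368 = 18452
ΣP(Jan 2012)Q(Feb 2012) = 120×41 + 3526×4 = 4920 + 14104 = 19024
P = 18452 / 19024 × 100 = 96.9933
Fisher = √(L × P) = √(97.4046 × 96.9933) = 97.1987

97.20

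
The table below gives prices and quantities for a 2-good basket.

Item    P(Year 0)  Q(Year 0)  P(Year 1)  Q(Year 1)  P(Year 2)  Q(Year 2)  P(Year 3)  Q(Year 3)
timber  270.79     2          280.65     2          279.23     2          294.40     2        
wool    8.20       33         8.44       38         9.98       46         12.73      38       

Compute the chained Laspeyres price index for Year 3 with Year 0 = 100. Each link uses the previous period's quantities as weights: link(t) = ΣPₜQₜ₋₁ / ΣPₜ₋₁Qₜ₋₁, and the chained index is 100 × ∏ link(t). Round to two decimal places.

Link Year 0→Year 1:
ΣP(Year 1)Q(Year 0) = 280.65×2 + 8.44×33 = 561.3 + 278.52 = 839.82
ΣP(Year 0)Q(Year 0) = 270.79×2 + 8.20×33 = 541.58 + 270.6 = 812.18
link = 839.82/812.18 = 1.034032
Link Year 1→Year 2:
ΣP(Year 2)Q(Year 1) = 279.23×2 + 9.98×38 = 558.46 + 379.24 = 937.7
ΣP(Year 1)Q(Year 1) = 280.65×2 + 8.44×38 = 561.3 + 320.72 = 882.02
link = 937.7/882.02 = 1.063128
Link Year 2→Year 3:
ΣP(Year 3)Q(Year 2) = 294.40×2 + 12.73×46 = 588.8 + 585.58 = 1174.38
ΣP(Year 2)Q(Year 2) = 279.23×2 + 9.98×46 = 558.46 + 459.08 = 1017.54
link = 1174.38/1017.54 = 1.154136
Chained index = 100 × 1.034032 × 1.063128 × 1.154136 = 126.8751

126.88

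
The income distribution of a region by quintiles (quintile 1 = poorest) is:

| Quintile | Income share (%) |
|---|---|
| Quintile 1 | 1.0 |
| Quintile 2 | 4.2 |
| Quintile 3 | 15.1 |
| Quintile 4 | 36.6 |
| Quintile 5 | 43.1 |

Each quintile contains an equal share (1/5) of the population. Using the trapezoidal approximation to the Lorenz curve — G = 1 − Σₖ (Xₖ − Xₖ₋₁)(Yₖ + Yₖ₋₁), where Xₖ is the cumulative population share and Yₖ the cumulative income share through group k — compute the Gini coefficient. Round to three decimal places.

0.466

Cumulative income shares Yₖ: 0.0100, 0.0520, 0.2030, 0.5690, 1.0000
Σ (Xₖ−Xₖ₋₁)(Yₖ+Yₖ₋₁) = (1/5)(0.0100+0.0000) + (1/5)(0.0520+0.0100) + (1/5)(0.2030+0.0520) + (1/5)(0.5690+0.2030) + (1/5)(1.0000+0.5690)
  = 0.0020 + 0.0124 + 0.0510 + 0.1544 + 0.3138 = 0.5336
G = 1 − 0.5336 = 0.4664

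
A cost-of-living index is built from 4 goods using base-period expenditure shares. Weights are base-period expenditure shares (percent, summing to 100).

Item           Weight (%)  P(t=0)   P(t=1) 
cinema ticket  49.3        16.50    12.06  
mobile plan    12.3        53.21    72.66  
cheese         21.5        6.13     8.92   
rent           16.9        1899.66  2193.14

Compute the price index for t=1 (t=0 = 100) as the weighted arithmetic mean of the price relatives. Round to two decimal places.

cinema ticket: 49.3 × (12.06/16.50) = 49.3 × 0.730909 = 36.0338
mobile plan: 12.3 × (72.66/53.21) = 12.3 × 1.365533 = 16.7961
cheese: 21.5 × (8.92/6.13) = 21.5 × 1.455139 = 31.2855
rent: 16.9 × (2193.14/1899.66) = 16.9 × 1.154491 = 19.5109
Index = Σ wᵢ·(p₁ᵢ/p₀ᵢ) = 36.0338 + 16.7961 + 31.2855 + 19.5109 = 103.6262

103.63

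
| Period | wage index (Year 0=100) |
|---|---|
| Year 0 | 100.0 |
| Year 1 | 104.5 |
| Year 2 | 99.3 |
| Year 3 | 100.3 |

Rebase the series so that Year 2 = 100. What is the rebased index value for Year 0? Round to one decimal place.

100.7

Rebased(Year 0) = 100.0 / 99.3 × 100 = 100.7049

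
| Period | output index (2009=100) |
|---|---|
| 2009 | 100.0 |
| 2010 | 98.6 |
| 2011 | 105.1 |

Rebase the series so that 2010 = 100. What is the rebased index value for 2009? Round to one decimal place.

Rebased(2009) = 100.0 / 98.6 × 100 = 101.4199

101.4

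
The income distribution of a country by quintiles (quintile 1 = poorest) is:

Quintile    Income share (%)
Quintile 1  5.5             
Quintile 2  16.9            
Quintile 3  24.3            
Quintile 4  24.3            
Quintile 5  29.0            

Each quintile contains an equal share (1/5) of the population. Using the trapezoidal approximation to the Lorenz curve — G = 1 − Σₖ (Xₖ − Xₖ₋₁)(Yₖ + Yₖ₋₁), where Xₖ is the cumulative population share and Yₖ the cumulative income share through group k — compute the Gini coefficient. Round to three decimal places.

Cumulative income shares Yₖ: 0.0550, 0.2240, 0.4670, 0.7100, 1.0000
Σ (Xₖ−Xₖ₋₁)(Yₖ+Yₖ₋₁) = (1/5)(0.0550+0.0000) + (1/5)(0.2240+0.0550) + (1/5)(0.4670+0.2240) + (1/5)(0.7100+0.4670) + (1/5)(1.0000+0.7100)
  = 0.0110 + 0.0558 + 0.1382 + 0.2354 + 0.3420 = 0.7824
G = 1 − 0.7824 = 0.2176

0.218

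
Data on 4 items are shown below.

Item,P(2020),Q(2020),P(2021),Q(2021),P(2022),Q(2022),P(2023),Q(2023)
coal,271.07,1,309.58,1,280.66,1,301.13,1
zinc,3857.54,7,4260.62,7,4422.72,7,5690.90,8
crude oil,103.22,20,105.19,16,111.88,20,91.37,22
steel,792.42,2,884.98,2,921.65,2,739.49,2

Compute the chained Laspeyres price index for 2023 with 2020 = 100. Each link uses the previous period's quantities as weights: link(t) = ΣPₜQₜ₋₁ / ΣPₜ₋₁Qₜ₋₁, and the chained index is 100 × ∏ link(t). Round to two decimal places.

Link 2020→2021:
ΣP(2021)Q(2020) = 309.58×1 + 4260.62×7 + 105.19×20 + 884.98×2 = 309.58 + 29824.34 + 2103.8 + 1769.96 = 34007.68
ΣP(2020)Q(2020) = 271.07×1 + 3857.54×7 + 103.22×20 + 792.42×2 = 271.07 + 27002.78 + 2064.4 + 1584.84 = 30923.09
link = 34007.68/30923.09 = 1.099750
Link 2021→2022:
ΣP(2022)Q(2021) = 280.66×1 + 4422.72×7 + 111.88×16 + 921.65×2 = 280.66 + 30959.04 + 1790.08 + 1843.3 = 34873.08
ΣP(2021)Q(2021) = 309.58×1 + 4260.62×7 + 105.19×16 + 884.98×2 = 309.58 + 29824.34 + 1683.04 + 1769.96 = 33586.92
link = 34873.08/33586.92 = 1.038293
Link 2022→2023:
ΣP(2023)Q(2022) = 301.13×1 + 5690.90×7 + 91.37×20 + 739.49×2 = 301.13 + 39836.3 + 1827.4 + 1478.98 = 43443.81
ΣP(2022)Q(2022) = 280.66×1 + 4422.72×7 + 111.88×20 + 921.65×2 = 280.66 + 30959.04 + 2237.6 + 1843.3 = 35320.6
link = 43443.81/35320.6 = 1.229985
Chained index = 100 × 1.099750 × 1.038293 × 1.229985 = 140.4475

140.45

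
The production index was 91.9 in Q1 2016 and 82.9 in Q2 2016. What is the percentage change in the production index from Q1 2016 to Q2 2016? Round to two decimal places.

-9.79%

Change = (82.9 − 91.9) / 91.9 × 100
       = -9.0 / 91.9 × 100 = -9.7933%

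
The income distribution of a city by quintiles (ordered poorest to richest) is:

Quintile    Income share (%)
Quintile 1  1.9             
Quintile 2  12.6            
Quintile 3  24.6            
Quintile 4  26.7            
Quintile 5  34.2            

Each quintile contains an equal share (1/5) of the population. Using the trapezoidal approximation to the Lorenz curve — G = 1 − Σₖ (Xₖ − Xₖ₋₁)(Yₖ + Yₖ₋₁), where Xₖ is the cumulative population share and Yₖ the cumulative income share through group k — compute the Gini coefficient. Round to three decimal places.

0.315

Cumulative income shares Yₖ: 0.0190, 0.1450, 0.3910, 0.6580, 1.0000
Σ (Xₖ−Xₖ₋₁)(Yₖ+Yₖ₋₁) = (1/5)(0.0190+0.0000) + (1/5)(0.1450+0.0190) + (1/5)(0.3910+0.1450) + (1/5)(0.6580+0.3910) + (1/5)(1.0000+0.6580)
  = 0.0038 + 0.0328 + 0.1072 + 0.2098 + 0.3316 = 0.6852
G = 1 − 0.6852 = 0.3148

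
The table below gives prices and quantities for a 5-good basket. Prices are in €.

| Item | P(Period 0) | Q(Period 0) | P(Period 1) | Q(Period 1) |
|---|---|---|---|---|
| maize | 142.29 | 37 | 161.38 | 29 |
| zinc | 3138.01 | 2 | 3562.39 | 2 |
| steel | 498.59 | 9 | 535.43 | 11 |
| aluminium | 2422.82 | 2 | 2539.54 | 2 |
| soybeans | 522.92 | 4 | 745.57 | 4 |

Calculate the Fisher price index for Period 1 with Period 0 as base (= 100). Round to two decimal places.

Laspeyres component (base-period weights):
ΣP(Period 1)Q(Period 0) = 161.38×37 + 3562.39×2 + 535.43×9 + 2539.54×2 + 745.57×4 = 5971.06 + 7124.78 + 4818.87 + 5079.08 + 2982.28 = 25976.07
ΣP(Period 0)Q(Period 0) = 142.29×37 + 3138.01×2 + 498.59×9 + 2422.82×2 + 522.92×4 = 5264.73 + 6276.02 + 4487.31 + 4845.64 + 2091.68 = 22965.38
L = 25976.07 / 22965.38 × 100 = 113.1097
Paasche component (current-period weights):
ΣP(Period 1)Q(Period 1) = 161.38×29 + 3562.39×2 + 535.43×11 + 2539.54×2 + 745.57×4 = 4680.02 + 7124.78 + 5889.73 + 5079.08 + 2982.28 = 25755.89
ΣP(Period 0)Q(Period 1) = 142.29×29 + 3138.01×2 + 498.59×11 + 2422.82×2 + 522.92×4 = 4126.41 + 6276.02 + 5484.49 + 4845.64 + 2091.68 = 22824.24
P = 25755.89 / 22824.24 × 100 = 112.8445
Fisher = √(L × P) = √(113.1097 × 112.8445) = 112.9770

112.98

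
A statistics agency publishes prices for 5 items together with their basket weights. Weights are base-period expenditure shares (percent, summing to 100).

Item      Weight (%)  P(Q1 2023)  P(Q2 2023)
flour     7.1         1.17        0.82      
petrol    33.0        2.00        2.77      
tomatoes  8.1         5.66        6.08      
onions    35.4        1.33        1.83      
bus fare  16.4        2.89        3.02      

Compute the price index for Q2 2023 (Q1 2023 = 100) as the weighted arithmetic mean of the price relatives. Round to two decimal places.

flour: 7.1 × (0.82/1.17) = 7.1 × 0.700855 = 4.9761
petrol: 33.0 × (2.77/2.00) = 33.0 × 1.385000 = 45.7050
tomatoes: 8.1 × (6.08/5.66) = 8.1 × 1.074205 = 8.7011
onions: 35.4 × (1.83/1.33) = 35.4 × 1.375940 = 48.7083
bus fare: 16.4 × (3.02/2.89) = 16.4 × 1.044983 = 17.1377
Index = Σ wᵢ·(p₁ᵢ/p₀ᵢ) = 4.9761 + 45.7050 + 8.7011 + 48.7083 + 17.1377 = 125.2281

125.23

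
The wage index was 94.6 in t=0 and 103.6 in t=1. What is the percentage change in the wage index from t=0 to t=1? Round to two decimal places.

9.51%

Change = (103.6 − 94.6) / 94.6 × 100
       = 9.0 / 94.6 × 100 = 9.5137%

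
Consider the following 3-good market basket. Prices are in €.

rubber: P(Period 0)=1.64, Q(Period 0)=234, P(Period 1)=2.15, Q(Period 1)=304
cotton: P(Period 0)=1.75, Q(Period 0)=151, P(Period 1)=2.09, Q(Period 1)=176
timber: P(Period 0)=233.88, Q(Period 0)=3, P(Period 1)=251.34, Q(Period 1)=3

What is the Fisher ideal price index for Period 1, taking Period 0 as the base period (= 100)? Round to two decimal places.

117.12

Laspeyres component (base-period weights):
ΣP(Period 1)Q(Period 0) = 2.15×234 + 2.09×151 + 251.34×3 = 503.1 + 315.59 + 754.02 = 1572.71
ΣP(Period 0)Q(Period 0) = 1.64×234 + 1.75×151 + 233.88×3 = 383.76 + 264.25 + 701.64 = 1349.65
L = 1572.71 / 1349.65 × 100 = 116.5272
Paasche component (current-period weights):
ΣP(Period 1)Q(Period 1) = 2.15×304 + 2.09×176 + 251.34×3 = 653.6 + 367.84 + 754.02 = 1775.46
ΣP(Period 0)Q(Period 1) = 1.64×304 + 1.75×176 + 233.88×3 = 498.56 + 308 + 701.64 = 1508.2
P = 1775.46 / 1508.2 × 100 = 117.7205
Fisher = √(L × P) = √(116.5272 × 117.7205) = 117.1223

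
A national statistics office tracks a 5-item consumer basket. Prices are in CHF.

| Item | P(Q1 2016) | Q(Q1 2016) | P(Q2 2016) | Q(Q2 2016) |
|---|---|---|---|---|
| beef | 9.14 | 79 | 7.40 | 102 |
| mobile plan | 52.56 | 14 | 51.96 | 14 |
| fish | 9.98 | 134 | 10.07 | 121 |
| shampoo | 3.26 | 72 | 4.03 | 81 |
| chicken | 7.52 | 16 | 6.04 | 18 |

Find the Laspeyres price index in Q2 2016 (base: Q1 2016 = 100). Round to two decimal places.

96.76

Laspeyres price index uses base-period quantities as weights.
ΣP(Q2 2016)·Q(Q1 2016) = 7.40×79 + 51.96×14 + 10.07×134 + 4.03×72 + 6.04×16 = 584.6 + 727.44 + 1349.38 + 290.16 + 96.64 = 3048.22
ΣP(Q1 2016)·Q(Q1 2016) = 9.14×79 + 52.56×14 + 9.98×134 + 3.26×72 + 7.52×16 = 722.06 + 735.84 + 1337.32 + 234.72 + 120.32 = 3150.26
Index = 3048.22 / 3150.26 × 100 = 96.7609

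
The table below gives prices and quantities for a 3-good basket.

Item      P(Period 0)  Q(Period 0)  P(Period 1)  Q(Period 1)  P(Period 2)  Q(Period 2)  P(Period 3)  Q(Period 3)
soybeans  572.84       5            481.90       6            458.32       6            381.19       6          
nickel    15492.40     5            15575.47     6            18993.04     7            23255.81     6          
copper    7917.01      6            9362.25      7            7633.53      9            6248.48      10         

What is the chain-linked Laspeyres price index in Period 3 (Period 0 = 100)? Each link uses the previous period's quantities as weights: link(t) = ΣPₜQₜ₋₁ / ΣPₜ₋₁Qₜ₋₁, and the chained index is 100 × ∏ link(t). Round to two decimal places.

121.48

Link Period 0→Period 1:
ΣP(Period 1)Q(Period 0) = 481.90×5 + 15575.47×5 + 9362.25×6 = 2409.5 + 77877.35 + 56173.5 = 136460.35
ΣP(Period 0)Q(Period 0) = 572.84×5 + 15492.40×5 + 7917.01×6 = 2864.2 + 77462 + 47502.06 = 127828.26
link = 136460.35/127828.26 = 1.067529
Link Period 1→Period 2:
ΣP(Period 2)Q(Period 1) = 458.32×6 + 18993.04×6 + 7633.53×7 = 2749.92 + 113958.24 + 53434.71 = 170142.87
ΣP(Period 1)Q(Period 1) = 481.90×6 + 15575.47×6 + 9362.25×7 = 2891.4 + 93452.82 + 65535.75 = 161879.97
link = 170142.87/161879.97 = 1.051043
Link Period 2→Period 3:
ΣP(Period 3)Q(Period 2) = 381.19×6 + 23255.81×7 + 6248.48×9 = 2287.14 + 162790.67 + 56236.32 = 221314.13
ΣP(Period 2)Q(Period 2) = 458.32×6 + 18993.04×7 + 7633.53×9 = 2749.92 + 132951.28 + 68701.77 = 204402.97
link = 221314.13/204402.97 = 1.082734
Chained index = 100 × 1.067529 × 1.051043 × 1.082734 = 121.4849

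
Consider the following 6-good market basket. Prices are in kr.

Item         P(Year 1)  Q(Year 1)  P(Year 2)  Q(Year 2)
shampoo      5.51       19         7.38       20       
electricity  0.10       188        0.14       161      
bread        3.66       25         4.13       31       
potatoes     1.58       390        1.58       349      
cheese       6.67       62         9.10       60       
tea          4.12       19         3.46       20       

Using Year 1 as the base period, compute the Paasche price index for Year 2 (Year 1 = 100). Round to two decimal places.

Paasche price index uses current-period quantities as weights.
ΣP(Year 2)·Q(Year 2) = 7.38×20 + 0.14×161 + 4.13×31 + 1.58×349 + 9.10×60 + 3.46×20 = 147.6 + 22.54 + 128.03 + 551.42 + 546 + 69.2 = 1464.79
ΣP(Year 1)·Q(Year 2) = 5.51×20 + 0.10×161 + 3.66×31 + 1.58×349 + 6.67×60 + 4.12×20 = 110.2 + 16.1 + 113.46 + 551.42 + 400.2 + 82.4 = 1273.78
Index = 1464.79 / 1273.78 × 100 = 114.9955

115.00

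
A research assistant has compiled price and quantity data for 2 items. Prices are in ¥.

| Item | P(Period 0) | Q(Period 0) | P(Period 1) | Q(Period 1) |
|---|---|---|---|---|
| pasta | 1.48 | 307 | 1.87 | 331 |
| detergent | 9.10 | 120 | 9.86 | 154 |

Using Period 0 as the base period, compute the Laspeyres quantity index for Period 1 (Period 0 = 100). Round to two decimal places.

Laspeyres quantity index uses base-period prices as weights.
ΣP(Period 0)·Q(Period 1) = 1.48×331 + 9.10×154 = 489.88 + 1401.4 = 1891.28
ΣP(Period 0)·Q(Period 0) = 1.48×307 + 9.10×120 = 454.36 + 1092 = 1546.36
Index = 1891.28 / 1546.36 × 100 = 122.3053

122.31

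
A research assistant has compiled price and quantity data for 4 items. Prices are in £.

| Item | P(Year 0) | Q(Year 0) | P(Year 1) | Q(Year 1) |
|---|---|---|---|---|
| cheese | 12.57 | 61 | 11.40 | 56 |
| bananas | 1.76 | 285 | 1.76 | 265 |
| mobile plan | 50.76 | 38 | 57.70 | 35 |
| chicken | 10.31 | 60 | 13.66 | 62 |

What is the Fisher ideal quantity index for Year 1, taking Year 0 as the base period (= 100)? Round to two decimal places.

94.16

Laspeyres component (base-period weights):
ΣP(Year 0)Q(Year 1) = 12.57×56 + 1.76×265 + 50.76×35 + 10.31×62 = 703.92 + 466.4 + 1776.6 + 639.22 = 3586.14
ΣP(Year 0)Q(Year 0) = 12.57×61 + 1.76×285 + 50.76×38 + 10.31×60 = 766.77 + 501.6 + 1928.88 + 618.6 = 3815.85
L = 3586.14 / 3815.85 × 100 = 93.9801
Paasche component (current-period weights):
ΣP(Year 1)Q(Year 1) = 11.40×56 + 1.76×265 + 57.70×35 + 13.66×62 = 638.4 + 466.4 + 2019.5 + 846.92 = 3971.22
ΣP(Year 1)Q(Year 0) = 11.40×61 + 1.76×285 + 57.70×38 + 13.66×60 = 695.4 + 501.6 + 2192.6 + 819.6 = 4209.2
P = 3971.22 / 4209.2 × 100 = 94.3462
Fisher = √(L × P) = √(93.9801 × 94.3462) = 94.1630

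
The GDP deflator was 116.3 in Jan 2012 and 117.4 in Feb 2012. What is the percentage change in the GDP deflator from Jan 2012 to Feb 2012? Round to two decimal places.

0.95%

Change = (117.4 − 116.3) / 116.3 × 100
       = 1.1 / 116.3 × 100 = 0.9458%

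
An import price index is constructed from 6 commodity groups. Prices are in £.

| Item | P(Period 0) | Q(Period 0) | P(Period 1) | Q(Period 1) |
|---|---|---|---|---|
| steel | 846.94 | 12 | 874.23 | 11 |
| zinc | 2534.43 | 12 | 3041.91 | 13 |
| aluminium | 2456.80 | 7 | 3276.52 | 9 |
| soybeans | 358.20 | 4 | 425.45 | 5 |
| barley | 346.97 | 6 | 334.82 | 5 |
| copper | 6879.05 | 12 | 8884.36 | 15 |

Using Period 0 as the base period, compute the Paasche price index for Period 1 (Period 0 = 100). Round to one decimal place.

Paasche price index uses current-period quantities as weights.
ΣP(Period 1)·Q(Period 1) = 874.23×11 + 3041.91×13 + 3276.52×9 + 425.45×5 + 334.82×5 + 8884.36×15 = 9616.53 + 39544.83 + 29488.68 + 2127.25 + 1674.1 + 133265.4 = 215716.79
ΣP(Period 0)·Q(Period 1) = 846.94×11 + 2534.43×13 + 2456.80×9 + 358.20×5 + 346.97×5 + 6879.05×15 = 9316.34 + 32947.59 + 22111.2 + 1791 + 1734.85 + 103185.75 = 171086.73
Index = 215716.79 / 171086.73 × 100 = 126.0862

126.1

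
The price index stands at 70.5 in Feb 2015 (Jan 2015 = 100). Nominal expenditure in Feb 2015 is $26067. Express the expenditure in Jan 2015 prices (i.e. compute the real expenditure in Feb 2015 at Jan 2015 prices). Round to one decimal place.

36974.5

Real = Nominal ÷ (Index/100) = 26067 ÷ (70.5/100)
     = 26067 ÷ 0.705 = 36974.4681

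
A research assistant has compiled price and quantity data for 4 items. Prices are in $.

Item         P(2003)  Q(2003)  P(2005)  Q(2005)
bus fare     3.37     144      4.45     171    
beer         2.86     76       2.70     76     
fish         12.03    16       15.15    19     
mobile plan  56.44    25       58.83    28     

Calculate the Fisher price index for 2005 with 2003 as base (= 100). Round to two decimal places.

Laspeyres component (base-period weights):
ΣP(2005)Q(2003) = 4.45×144 + 2.70×76 + 15.15×16 + 58.83×25 = 640.8 + 205.2 + 242.4 + 1470.75 = 2559.15
ΣP(2003)Q(2003) = 3.37×144 + 2.86×76 + 12.03×16 + 56.44×25 = 485.28 + 217.36 + 192.48 + 1411 = 2306.12
L = 2559.15 / 2306.12 × 100 = 110.9721
Paasche component (current-period weights):
ΣP(2005)Q(2005) = 4.45×171 + 2.70×76 + 15.15×19 + 58.83×28 = 760.95 + 205.2 + 287.85 + 1647.24 = 2901.24
ΣP(2003)Q(2005) = 3.37×171 + 2.86×76 + 12.03×19 + 56.44×28 = 576.27 + 217.36 + 228.57 + 1580.32 = 2602.52
P = 2901.24 / 2602.52 × 100 = 111.4781
Fisher = √(L × P) = √(110.9721 × 111.4781) = 111.2248

111.22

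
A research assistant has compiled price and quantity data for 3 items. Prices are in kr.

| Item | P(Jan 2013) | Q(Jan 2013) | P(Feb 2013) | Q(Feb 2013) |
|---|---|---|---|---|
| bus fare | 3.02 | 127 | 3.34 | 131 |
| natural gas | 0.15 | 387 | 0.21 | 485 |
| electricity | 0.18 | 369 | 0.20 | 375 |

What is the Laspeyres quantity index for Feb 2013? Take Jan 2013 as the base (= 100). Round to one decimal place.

105.5

Laspeyres quantity index uses base-period prices as weights.
ΣP(Jan 2013)·Q(Feb 2013) = 3.02×131 + 0.15×485 + 0.18×375 = 395.62 + 72.75 + 67.5 = 535.87
ΣP(Jan 2013)·Q(Jan 2013) = 3.02×127 + 0.15×387 + 0.18×369 = 383.54 + 58.05 + 66.42 = 508.01
Index = 535.87 / 508.01 × 100 = 105.4841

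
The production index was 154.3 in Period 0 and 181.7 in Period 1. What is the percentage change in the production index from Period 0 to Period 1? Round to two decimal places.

Change = (181.7 − 154.3) / 154.3 × 100
       = 27.4 / 154.3 × 100 = 17.7576%

17.76%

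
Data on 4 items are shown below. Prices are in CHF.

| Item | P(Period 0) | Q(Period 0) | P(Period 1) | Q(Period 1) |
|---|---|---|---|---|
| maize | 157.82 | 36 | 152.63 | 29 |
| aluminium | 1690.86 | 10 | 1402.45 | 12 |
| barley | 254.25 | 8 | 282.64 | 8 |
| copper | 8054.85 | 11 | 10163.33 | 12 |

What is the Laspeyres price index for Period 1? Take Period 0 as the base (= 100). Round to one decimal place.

Laspeyres price index uses base-period quantities as weights.
ΣP(Period 1)·Q(Period 0) = 152.63×36 + 1402.45×10 + 282.64×8 + 10163.33×11 = 5494.68 + 14024.5 + 2261.12 + 111796.63 = 133576.93
ΣP(Period 0)·Q(Period 0) = 157.82×36 + 1690.86×10 + 254.25×8 + 8054.85×11 = 5681.52 + 16908.6 + 2034 + 88603.35 = 113227.47
Index = 133576.93 / 113227.47 × 100 = 117.9722

118.0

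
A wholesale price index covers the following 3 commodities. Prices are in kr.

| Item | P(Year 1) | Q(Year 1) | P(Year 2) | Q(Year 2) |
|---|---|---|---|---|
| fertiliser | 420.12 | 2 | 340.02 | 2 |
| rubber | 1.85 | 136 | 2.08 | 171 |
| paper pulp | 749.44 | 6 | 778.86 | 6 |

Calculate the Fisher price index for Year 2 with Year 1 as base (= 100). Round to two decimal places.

Laspeyres component (base-period weights):
ΣP(Year 2)Q(Year 1) = 340.02×2 + 2.08×136 + 778.86×6 = 680.04 + 282.88 + 4673.16 = 5636.08
ΣP(Year 1)Q(Year 1) = 420.12×2 + 1.85×136 + 749.44×6 = 840.24 + 251.6 + 4496.64 = 5588.48
L = 5636.08 / 5588.48 × 100 = 100.8518
Paasche component (current-period weights):
ΣP(Year 2)Q(Year 2) = 340.02×2 + 2.08×171 + 778.86×6 = 680.04 + 355.68 + 4673.16 = 5708.88
ΣP(Year 1)Q(Year 2) = 420.12×2 + 1.85×171 + 749.44×6 = 840.24 + 316.35 + 4496.64 = 5653.23
P = 5708.88 / 5653.23 × 100 = 100.9844
Fisher = √(L × P) = √(100.8518 × 100.9844) = 100.9181

100.92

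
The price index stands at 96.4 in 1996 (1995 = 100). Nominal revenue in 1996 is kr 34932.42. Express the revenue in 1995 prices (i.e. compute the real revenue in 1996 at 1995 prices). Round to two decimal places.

Real = Nominal ÷ (Index/100) = 34932.42 ÷ (96.4/100)
     = 34932.42 ÷ 0.964 = 36236.9502

36236.95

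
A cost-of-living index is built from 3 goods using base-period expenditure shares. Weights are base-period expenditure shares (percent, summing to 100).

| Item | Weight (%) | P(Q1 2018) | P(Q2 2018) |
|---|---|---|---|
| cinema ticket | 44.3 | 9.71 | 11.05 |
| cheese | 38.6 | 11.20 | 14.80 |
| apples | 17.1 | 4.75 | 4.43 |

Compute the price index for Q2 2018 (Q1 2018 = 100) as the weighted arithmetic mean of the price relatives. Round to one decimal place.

cinema ticket: 44.3 × (11.05/9.71) = 44.3 × 1.138002 = 50.4135
cheese: 38.6 × (14.80/11.20) = 38.6 × 1.321429 = 51.0071
apples: 17.1 × (4.43/4.75) = 17.1 × 0.932632 = 15.9480
Index = Σ wᵢ·(p₁ᵢ/p₀ᵢ) = 50.4135 + 51.0071 + 15.9480 = 117.3686

117.4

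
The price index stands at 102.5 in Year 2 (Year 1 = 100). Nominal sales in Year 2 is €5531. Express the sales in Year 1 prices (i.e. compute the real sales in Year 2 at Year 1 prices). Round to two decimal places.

Real = Nominal ÷ (Index/100) = 5531 ÷ (102.5/100)
     = 5531 ÷ 1.025 = 5396.0976

5396.10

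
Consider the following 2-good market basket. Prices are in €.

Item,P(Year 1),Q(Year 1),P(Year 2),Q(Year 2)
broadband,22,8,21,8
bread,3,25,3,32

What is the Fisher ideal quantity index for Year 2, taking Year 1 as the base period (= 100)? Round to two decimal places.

108.50

Laspeyres component (base-period weights):
ΣP(Year 1)Q(Year 2) = 22×8 + 3×32 = 176 + 96 = 272
ΣP(Year 1)Q(Year 1) = 22×8 + 3×25 = 176 + 75 = 251
L = 272 / 251 × 100 = 108.3665
Paasche component (current-period weights):
ΣP(Year 2)Q(Year 2) = 21×8 + 3×32 = 168 + 96 = 264
ΣP(Year 2)Q(Year 1) = 21×8 + 3×25 = 168 + 75 = 243
P = 264 / 243 × 100 = 108.6420
Fisher = √(L × P) = √(108.3665 × 108.6420) = 108.5042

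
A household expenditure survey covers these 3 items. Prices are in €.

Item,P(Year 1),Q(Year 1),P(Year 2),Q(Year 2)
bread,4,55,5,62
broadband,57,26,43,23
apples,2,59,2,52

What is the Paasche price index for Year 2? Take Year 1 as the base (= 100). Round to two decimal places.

84.37

Paasche price index uses current-period quantities as weights.
ΣP(Year 2)·Q(Year 2) = 5×62 + 43×23 + 2×52 = 310 + 989 + 104 = 1403
ΣP(Year 1)·Q(Year 2) = 4×62 + 57×23 + 2×52 = 248 + 1311 + 104 = 1663
Index = 1403 / 1663 × 100 = 84.3656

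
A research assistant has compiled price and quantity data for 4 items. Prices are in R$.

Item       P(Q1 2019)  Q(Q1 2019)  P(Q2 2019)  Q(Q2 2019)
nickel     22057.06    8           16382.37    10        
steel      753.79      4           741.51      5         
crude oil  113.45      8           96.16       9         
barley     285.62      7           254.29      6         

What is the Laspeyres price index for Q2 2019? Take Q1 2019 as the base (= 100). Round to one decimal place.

74.9

Laspeyres price index uses base-period quantities as weights.
ΣP(Q2 2019)·Q(Q1 2019) = 16382.37×8 + 741.51×4 + 96.16×8 + 254.29×7 = 131058.96 + 2966.04 + 769.28 + 1780.03 = 136574.31
ΣP(Q1 2019)·Q(Q1 2019) = 22057.06×8 + 753.79×4 + 113.45×8 + 285.62×7 = 176456.48 + 3015.16 + 907.6 + 1999.34 = 182378.58
Index = 136574.31 / 182378.58 × 100 = 74.8851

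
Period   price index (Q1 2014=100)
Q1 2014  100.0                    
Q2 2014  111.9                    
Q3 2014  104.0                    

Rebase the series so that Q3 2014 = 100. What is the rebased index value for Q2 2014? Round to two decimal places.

Rebased(Q2 2014) = 111.9 / 104.0 × 100 = 107.5962

107.60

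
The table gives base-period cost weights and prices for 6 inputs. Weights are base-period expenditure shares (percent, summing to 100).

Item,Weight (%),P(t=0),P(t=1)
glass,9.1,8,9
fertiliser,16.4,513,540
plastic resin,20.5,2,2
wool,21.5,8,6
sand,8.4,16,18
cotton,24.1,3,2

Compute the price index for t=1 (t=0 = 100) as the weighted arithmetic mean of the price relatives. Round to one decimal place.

89.6

glass: 9.1 × (9/8) = 9.1 × 1.125000 = 10.2375
fertiliser: 16.4 × (540/513) = 16.4 × 1.052632 = 17.2632
plastic resin: 20.5 × (2/2) = 20.5 × 1.000000 = 20.5000
wool: 21.5 × (6/8) = 21.5 × 0.750000 = 16.1250
sand: 8.4 × (18/16) = 8.4 × 1.125000 = 9.4500
cotton: 24.1 × (2/3) = 24.1 × 0.666667 = 16.0667
Index = Σ wᵢ·(p₁ᵢ/p₀ᵢ) = 10.2375 + 17.2632 + 20.5000 + 16.1250 + 9.4500 + 16.0667 = 89.6423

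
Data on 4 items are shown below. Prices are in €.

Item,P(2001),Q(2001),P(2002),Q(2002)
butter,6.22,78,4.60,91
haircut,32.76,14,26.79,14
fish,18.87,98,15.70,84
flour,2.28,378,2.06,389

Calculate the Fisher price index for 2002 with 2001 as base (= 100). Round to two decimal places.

Laspeyres component (base-period weights):
ΣP(2002)Q(2001) = 4.60×78 + 26.79×14 + 15.70×98 + 2.06×378 = 358.8 + 375.06 + 1538.6 + 778.68 = 3051.14
ΣP(2001)Q(2001) = 6.22×78 + 32.76×14 + 18.87×98 + 2.28×378 = 485.16 + 458.64 + 1849.26 + 861.84 = 3654.9
L = 3051.14 / 3654.9 × 100 = 83.4808
Paasche component (current-period weights):
ΣP(2002)Q(2002) = 4.60×91 + 26.79×14 + 15.70×84 + 2.06×389 = 418.6 + 375.06 + 1318.8 + 801.34 = 2913.8
ΣP(2001)Q(2002) = 6.22×91 + 32.76×14 + 18.87×84 + 2.28×389 = 566.02 + 458.64 + 1585.08 + 886.92 = 3496.66
P = 2913.8 / 3496.66 × 100 = 83.3310
Fisher = √(L × P) = √(83.4808 × 83.3310) = 83.4058

83.41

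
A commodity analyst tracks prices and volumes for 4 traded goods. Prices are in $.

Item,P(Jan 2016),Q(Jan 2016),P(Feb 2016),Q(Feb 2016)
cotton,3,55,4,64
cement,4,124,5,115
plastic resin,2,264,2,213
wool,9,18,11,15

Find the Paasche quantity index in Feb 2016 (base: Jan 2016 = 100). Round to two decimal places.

90.80

Paasche quantity index uses current-period prices as weights.
ΣP(Feb 2016)·Q(Feb 2016) = 4×64 + 5×115 + 2×213 + 11×15 = 256 + 575 + 426 + 165 = 1422
ΣP(Feb 2016)·Q(Jan 2016) = 4×55 + 5×124 + 2×264 + 11×18 = 220 + 620 + 528 + 198 = 1566
Index = 1422 / 1566 × 100 = 90.8046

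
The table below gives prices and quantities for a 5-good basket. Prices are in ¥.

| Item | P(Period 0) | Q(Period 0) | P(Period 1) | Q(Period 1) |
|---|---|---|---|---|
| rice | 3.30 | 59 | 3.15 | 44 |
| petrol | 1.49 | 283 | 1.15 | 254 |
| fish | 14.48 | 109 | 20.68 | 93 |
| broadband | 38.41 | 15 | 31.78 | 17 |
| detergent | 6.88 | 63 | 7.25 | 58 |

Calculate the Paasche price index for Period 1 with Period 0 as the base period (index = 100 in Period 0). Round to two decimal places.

Paasche price index uses current-period quantities as weights.
ΣP(Period 1)·Q(Period 1) = 3.15×44 + 1.15×254 + 20.68×93 + 31.78×17 + 7.25×58 = 138.6 + 292.1 + 1923.24 + 540.26 + 420.5 = 3314.7
ΣP(Period 0)·Q(Period 1) = 3.30×44 + 1.49×254 + 14.48×93 + 38.41×17 + 6.88×58 = 145.2 + 378.46 + 1346.64 + 652.97 + 399.04 = 2922.31
Index = 3314.7 / 2922.31 × 100 = 113.4274

113.43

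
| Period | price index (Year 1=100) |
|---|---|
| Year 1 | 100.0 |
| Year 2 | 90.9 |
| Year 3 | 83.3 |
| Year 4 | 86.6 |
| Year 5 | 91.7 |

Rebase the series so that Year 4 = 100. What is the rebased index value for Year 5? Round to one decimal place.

105.9

Rebased(Year 5) = 91.7 / 86.6 × 100 = 105.8891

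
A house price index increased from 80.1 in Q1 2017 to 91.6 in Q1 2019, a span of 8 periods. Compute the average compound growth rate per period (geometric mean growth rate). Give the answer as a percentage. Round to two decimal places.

1.69%

Growth factor = (91.6/80.1)^(1/8) = (1.143571)^(1/8) = 1.016911
Growth rate = 1.016911 − 1 = 0.016911 = 1.6911%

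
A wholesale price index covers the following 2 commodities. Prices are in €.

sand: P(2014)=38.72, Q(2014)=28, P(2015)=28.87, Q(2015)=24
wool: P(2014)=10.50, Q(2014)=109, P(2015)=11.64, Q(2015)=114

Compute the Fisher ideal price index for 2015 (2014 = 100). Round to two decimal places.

94.09

Laspeyres component (base-period weights):
ΣP(2015)Q(2014) = 28.87×28 + 11.64×109 = 808.36 + 1268.76 = 2077.12
ΣP(2014)Q(2014) = 38.72×28 + 10.50×109 = 1084.16 + 1144.5 = 2228.66
L = 2077.12 / 2228.66 × 100 = 93.2004
Paasche component (current-period weights):
ΣP(2015)Q(2015) = 28.87×24 + 11.64×114 = 692.88 + 1326.96 = 2019.84
ΣP(2014)Q(2015) = 38.72×24 + 10.50×114 = 929.28 + 1197 = 2126.28
P = 2019.84 / 2126.28 × 100 = 94.9941
Fisher = √(L × P) = √(93.2004 × 94.9941) = 94.0930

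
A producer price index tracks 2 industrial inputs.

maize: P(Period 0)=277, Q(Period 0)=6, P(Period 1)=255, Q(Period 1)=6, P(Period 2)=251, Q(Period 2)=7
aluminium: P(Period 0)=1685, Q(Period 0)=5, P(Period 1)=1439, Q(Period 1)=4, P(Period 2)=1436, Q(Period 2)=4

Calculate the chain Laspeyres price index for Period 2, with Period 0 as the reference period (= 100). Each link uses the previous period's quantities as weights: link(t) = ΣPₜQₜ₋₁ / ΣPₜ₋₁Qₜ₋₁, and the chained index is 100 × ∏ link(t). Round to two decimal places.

86.07

Link Period 0→Period 1:
ΣP(Period 1)Q(Period 0) = 255×6 + 1439×5 = 1530 + 7195 = 8725
ΣP(Period 0)Q(Period 0) = 277×6 + 1685×5 = 1662 + 8425 = 10087
link = 8725/10087 = 0.864975
Link Period 1→Period 2:
ΣP(Period 2)Q(Period 1) = 251×6 + 1436×4 = 1506 + 5744 = 7250
ΣP(Period 1)Q(Period 1) = 255×6 + 1439×4 = 1530 + 5756 = 7286
link = 7250/7286 = 0.995059
Chained index = 100 × 0.864975 × 0.995059 = 86.0701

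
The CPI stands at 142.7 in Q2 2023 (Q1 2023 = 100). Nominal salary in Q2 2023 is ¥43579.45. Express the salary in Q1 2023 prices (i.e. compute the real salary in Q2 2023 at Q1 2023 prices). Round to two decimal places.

Real = Nominal ÷ (Index/100) = 43579.45 ÷ (142.7/100)
     = 43579.45 ÷ 1.427 = 30539.2081

30539.21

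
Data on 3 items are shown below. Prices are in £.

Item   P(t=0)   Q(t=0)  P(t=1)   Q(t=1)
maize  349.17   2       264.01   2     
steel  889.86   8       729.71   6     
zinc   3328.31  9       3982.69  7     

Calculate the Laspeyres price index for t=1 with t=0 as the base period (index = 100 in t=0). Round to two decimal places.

111.75

Laspeyres price index uses base-period quantities as weights.
ΣP(t=1)·Q(t=0) = 264.01×2 + 729.71×8 + 3982.69×9 = 528.02 + 5837.68 + 35844.21 = 42209.91
ΣP(t=0)·Q(t=0) = 349.17×2 + 889.86×8 + 3328.31×9 = 698.34 + 7118.88 + 29954.79 = 37772.01
Index = 42209.91 / 37772.01 × 100 = 111.7492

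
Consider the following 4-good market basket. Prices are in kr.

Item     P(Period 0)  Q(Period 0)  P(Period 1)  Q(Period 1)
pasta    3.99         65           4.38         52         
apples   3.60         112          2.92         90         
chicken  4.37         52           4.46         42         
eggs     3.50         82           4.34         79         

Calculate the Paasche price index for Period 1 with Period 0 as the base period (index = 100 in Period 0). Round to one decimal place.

102.9

Paasche price index uses current-period quantities as weights.
ΣP(Period 1)·Q(Period 1) = 4.38×52 + 2.92×90 + 4.46×42 + 4.34×79 = 227.76 + 262.8 + 187.32 + 342.86 = 1020.74
ΣP(Period 0)·Q(Period 1) = 3.99×52 + 3.60×90 + 4.37×42 + 3.50×79 = 207.48 + 324 + 183.54 + 276.5 = 991.52
Index = 1020.74 / 991.52 × 100 = 102.9470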